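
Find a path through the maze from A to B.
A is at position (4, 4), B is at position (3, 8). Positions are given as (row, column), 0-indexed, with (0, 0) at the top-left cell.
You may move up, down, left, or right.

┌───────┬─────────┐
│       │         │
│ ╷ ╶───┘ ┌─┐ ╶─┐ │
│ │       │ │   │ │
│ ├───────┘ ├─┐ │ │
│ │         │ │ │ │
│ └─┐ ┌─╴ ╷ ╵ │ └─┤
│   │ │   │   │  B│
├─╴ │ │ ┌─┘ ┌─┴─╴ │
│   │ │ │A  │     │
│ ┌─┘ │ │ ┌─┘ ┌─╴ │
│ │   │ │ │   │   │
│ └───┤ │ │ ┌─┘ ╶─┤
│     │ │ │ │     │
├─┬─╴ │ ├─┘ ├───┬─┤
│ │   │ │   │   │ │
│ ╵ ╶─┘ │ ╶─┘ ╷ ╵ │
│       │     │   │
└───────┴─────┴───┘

Finding the shortest path from (4, 4) to (3, 8):
Path length: 39 steps
Directions: right → up → up → left → down → left → down → down → down → down → down → left → left → up → right → up → left → left → up → up → right → up → left → up → up → up → right → down → right → right → right → up → right → right → down → right → down → down → right

Solution:

┌───────┬─────────┐
│↱ ↓    │↱ → ↓    │
│ ╷ ╶───┘ ┌─┐ ╶─┐ │
│↑│↳ → → ↑│ │↳ ↓│ │
│ ├───────┘ ├─┐ │ │
│↑│      ↓ ↰│ │↓│ │
│ └─┐ ┌─╴ ╷ ╵ │ └─┤
│↑ ↰│ │↓ ↲│↑  │↳ B│
├─╴ │ │ ┌─┘ ┌─┴─╴ │
│↱ ↑│ │↓│A ↑│     │
│ ┌─┘ │ │ ┌─┘ ┌─╴ │
│↑│   │↓│ │   │   │
│ └───┤ │ │ ┌─┘ ╶─┤
│↑ ← ↰│↓│ │ │     │
├─┬─╴ │ ├─┘ ├───┬─┤
│ │↱ ↑│↓│   │   │ │
│ ╵ ╶─┘ │ ╶─┘ ╷ ╵ │
│  ↑ ← ↲│     │   │
└───────┴─────┴───┘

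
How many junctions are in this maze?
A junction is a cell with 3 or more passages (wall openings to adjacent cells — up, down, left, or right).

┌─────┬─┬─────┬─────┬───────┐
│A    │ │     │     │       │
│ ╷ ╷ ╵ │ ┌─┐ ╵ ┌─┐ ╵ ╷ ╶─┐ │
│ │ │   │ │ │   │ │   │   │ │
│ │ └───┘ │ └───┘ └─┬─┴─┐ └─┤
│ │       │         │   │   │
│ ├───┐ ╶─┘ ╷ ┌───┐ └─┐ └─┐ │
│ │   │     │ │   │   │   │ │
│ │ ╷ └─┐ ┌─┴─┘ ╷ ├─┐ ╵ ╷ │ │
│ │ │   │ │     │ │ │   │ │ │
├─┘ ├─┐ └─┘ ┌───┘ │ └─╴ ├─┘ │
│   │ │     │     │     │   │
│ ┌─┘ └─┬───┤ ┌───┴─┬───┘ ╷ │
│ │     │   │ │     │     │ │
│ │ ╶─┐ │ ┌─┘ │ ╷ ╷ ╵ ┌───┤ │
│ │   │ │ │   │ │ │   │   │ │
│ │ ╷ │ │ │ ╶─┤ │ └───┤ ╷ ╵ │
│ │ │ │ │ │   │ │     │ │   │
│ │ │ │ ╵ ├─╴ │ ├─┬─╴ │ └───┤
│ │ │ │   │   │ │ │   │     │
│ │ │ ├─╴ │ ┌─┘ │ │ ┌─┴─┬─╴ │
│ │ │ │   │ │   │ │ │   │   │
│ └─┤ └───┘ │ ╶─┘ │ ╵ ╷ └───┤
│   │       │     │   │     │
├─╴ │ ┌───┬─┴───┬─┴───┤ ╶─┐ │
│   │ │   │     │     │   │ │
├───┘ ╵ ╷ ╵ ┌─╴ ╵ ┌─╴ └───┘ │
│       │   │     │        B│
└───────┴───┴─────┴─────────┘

Checking each cell for number of passages:

Junctions found (3+ passages):
  (0, 1): 3 passages
  (0, 11): 3 passages
  (2, 3): 3 passages
  (2, 5): 3 passages
  (2, 6): 3 passages
  (2, 8): 3 passages
  (3, 4): 3 passages
  (3, 11): 3 passages
  (4, 11): 3 passages
  (5, 13): 3 passages
  (6, 2): 3 passages
  (6, 8): 3 passages
  (7, 1): 3 passages
  (9, 4): 3 passages
  (11, 2): 3 passages
  (11, 11): 3 passages
  (13, 2): 3 passages
  (13, 7): 3 passages
  (13, 10): 3 passages
Total junctions: 19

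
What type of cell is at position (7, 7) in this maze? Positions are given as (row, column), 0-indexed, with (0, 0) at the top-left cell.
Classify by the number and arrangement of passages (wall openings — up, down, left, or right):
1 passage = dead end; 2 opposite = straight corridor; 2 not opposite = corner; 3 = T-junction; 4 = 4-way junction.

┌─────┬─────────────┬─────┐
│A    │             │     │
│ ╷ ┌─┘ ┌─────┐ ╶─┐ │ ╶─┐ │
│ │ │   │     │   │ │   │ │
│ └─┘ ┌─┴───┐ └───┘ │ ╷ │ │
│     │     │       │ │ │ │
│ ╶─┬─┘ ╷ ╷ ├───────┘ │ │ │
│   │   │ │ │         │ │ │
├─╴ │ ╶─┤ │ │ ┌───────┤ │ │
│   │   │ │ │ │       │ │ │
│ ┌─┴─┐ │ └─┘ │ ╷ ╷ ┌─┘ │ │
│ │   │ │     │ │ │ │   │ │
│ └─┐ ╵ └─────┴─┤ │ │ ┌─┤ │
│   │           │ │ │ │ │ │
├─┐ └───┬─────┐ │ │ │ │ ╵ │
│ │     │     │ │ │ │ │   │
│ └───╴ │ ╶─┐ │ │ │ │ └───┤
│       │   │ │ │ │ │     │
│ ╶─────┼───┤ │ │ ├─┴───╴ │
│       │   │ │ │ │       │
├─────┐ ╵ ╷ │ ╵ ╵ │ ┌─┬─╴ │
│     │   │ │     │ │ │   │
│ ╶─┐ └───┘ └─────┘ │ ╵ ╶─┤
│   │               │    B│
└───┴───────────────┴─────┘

Checking cell at (7, 7):
Number of passages: 2
Cell type: straight corridor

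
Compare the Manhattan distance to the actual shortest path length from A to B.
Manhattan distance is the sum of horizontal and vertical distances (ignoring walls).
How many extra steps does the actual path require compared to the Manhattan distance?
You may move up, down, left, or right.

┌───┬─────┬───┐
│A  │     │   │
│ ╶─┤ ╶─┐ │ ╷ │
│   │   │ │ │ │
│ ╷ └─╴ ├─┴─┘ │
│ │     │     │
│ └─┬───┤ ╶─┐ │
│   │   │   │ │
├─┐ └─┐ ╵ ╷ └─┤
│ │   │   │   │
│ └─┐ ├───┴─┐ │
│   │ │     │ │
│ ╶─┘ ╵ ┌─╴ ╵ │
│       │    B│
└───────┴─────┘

Manhattan distance: |6 - 0| + |6 - 0| = 12
Actual path length: 14
Extra steps: 14 - 12 = 2

Solution:

┌───┬─────┬───┐
│A  │     │   │
│ ╶─┤ ╶─┐ │ ╷ │
│↓  │   │ │ │ │
│ ╷ └─╴ ├─┴─┘ │
│↓│     │     │
│ └─┬───┤ ╶─┐ │
│↳ ↓│   │   │ │
├─┐ └─┐ ╵ ╷ └─┤
│ │↳ ↓│   │   │
│ └─┐ ├───┴─┐ │
│   │↓│↱ → ↓│ │
│ ╶─┘ ╵ ┌─╴ ╵ │
│    ↳ ↑│  ↳ B│
└───────┴─────┘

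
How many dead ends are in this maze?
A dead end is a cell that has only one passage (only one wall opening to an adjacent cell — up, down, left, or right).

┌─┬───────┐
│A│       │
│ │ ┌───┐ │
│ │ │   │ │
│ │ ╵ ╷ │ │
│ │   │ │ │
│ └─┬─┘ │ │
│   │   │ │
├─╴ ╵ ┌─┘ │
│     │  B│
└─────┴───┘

Checking each cell for number of passages:

Dead ends found at positions:
  (0, 0)
  (4, 0)
  (4, 3)
Total dead ends: 3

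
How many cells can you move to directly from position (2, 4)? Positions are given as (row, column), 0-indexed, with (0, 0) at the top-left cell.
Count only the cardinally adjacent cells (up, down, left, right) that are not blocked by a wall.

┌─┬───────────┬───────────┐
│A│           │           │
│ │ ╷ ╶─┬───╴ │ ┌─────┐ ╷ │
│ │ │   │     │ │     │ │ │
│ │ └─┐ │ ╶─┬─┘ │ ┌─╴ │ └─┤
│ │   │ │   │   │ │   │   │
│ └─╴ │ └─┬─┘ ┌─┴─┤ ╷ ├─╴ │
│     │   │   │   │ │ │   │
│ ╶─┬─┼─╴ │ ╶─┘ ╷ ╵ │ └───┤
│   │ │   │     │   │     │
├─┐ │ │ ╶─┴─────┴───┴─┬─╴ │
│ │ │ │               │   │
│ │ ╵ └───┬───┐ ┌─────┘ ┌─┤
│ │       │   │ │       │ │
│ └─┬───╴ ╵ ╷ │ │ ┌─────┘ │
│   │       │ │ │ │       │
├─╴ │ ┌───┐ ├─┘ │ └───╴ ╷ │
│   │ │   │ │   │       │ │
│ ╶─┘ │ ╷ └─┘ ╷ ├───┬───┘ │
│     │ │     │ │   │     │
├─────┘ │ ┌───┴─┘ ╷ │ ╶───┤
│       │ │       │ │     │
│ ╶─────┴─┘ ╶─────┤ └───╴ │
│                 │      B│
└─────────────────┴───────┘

Checking passable neighbors of (2, 4):
Neighbors: (1, 4), (2, 5)
Count: 2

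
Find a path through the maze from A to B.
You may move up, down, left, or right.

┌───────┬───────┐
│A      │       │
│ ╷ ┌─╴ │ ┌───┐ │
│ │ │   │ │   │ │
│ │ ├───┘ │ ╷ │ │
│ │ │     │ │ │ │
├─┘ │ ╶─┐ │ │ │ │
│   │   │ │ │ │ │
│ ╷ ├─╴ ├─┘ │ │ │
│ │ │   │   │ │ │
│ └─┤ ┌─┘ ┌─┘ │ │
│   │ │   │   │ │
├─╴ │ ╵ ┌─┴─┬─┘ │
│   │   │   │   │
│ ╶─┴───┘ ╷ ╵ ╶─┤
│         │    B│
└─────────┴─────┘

Finding the shortest path through the maze:
Path length: 20 steps
Directions: right → down → down → down → left → down → down → right → down → left → down → right → right → right → right → up → right → down → right → right

Solution:

┌───────┬───────┐
│A ↓    │       │
│ ╷ ┌─╴ │ ┌───┐ │
│ │↓│   │ │   │ │
│ │ ├───┘ │ ╷ │ │
│ │↓│     │ │ │ │
├─┘ │ ╶─┐ │ │ │ │
│↓ ↲│   │ │ │ │ │
│ ╷ ├─╴ ├─┘ │ │ │
│↓│ │   │   │ │ │
│ └─┤ ┌─┘ ┌─┘ │ │
│↳ ↓│ │   │   │ │
├─╴ │ ╵ ┌─┴─┬─┘ │
│↓ ↲│   │↱ ↓│   │
│ ╶─┴───┘ ╷ ╵ ╶─┤
│↳ → → → ↑│↳ → B│
└─────────┴─────┘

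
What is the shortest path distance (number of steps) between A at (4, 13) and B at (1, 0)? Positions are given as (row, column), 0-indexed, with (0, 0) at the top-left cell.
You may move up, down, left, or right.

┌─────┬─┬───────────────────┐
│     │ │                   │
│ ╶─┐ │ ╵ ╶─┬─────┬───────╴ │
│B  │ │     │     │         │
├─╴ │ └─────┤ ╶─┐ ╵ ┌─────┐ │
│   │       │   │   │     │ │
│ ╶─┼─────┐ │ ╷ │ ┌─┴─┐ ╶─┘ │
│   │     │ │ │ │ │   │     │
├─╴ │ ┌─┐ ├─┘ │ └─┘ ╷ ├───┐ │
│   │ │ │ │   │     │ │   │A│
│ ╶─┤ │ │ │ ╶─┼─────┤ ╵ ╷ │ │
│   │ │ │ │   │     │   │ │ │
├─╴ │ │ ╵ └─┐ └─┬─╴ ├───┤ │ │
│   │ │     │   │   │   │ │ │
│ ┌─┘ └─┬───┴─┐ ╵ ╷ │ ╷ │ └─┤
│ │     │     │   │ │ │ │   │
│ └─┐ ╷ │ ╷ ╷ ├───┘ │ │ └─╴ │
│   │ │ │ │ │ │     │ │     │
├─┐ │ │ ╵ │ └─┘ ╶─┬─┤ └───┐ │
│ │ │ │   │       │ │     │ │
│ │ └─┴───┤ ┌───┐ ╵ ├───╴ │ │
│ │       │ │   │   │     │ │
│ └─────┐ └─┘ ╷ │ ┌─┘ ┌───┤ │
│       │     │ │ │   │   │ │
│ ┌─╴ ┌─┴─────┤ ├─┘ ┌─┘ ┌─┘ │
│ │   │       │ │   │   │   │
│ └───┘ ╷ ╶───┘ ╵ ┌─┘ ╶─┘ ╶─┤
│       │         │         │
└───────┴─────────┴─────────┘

Finding path from (4, 13) to (1, 0):
Path: (4,13) → (3,13) → (2,13) → (1,13) → (1,12) → (1,11) → (1,10) → (1,9) → (2,9) → (2,8) → (1,8) → (1,7) → (1,6) → (2,6) → (2,7) → (3,7) → (4,7) → (4,8) → (4,9) → (3,9) → (3,10) → (4,10) → (5,10) → (5,11) → (4,11) → (4,12) → (5,12) → (6,12) → (7,12) → (7,13) → (8,13) → (8,12) → (8,11) → (7,11) → (6,11) → (6,10) → (7,10) → (8,10) → (9,10) → (9,11) → (9,12) → (10,12) → (10,11) → (10,10) → (11,10) → (11,9) → (12,9) → (12,8) → (13,8) → (13,7) → (12,7) → (11,7) → (10,7) → (10,6) → (11,6) → (11,5) → (11,4) → (10,4) → (10,3) → (10,2) → (10,1) → (9,1) → (8,1) → (8,0) → (7,0) → (6,0) → (6,1) → (5,1) → (5,0) → (4,0) → (4,1) → (3,1) → (3,0) → (2,0) → (2,1) → (1,1) → (1,0)
Distance: 76 steps

Solution:

┌─────┬─┬───────────────────┐
│     │ │                   │
│ ╶─┐ │ ╵ ╶─┬─────┬───────╴ │
│B ↰│ │     │↓ ← ↰│↓ ← ← ← ↰│
├─╴ │ └─────┤ ╶─┐ ╵ ┌─────┐ │
│↱ ↑│       │↳ ↓│↑ ↲│     │↑│
│ ╶─┼─────┐ │ ╷ │ ┌─┴─┐ ╶─┘ │
│↑ ↰│     │ │ │↓│ │↱ ↓│    ↑│
├─╴ │ ┌─┐ ├─┘ │ └─┘ ╷ ├───┐ │
│↱ ↑│ │ │ │   │↳ → ↑│↓│↱ ↓│A│
│ ╶─┤ │ │ │ ╶─┼─────┤ ╵ ╷ │ │
│↑ ↰│ │ │ │   │     │↳ ↑│↓│ │
├─╴ │ │ ╵ └─┐ └─┬─╴ ├───┤ │ │
│↱ ↑│ │     │   │   │↓ ↰│↓│ │
│ ┌─┘ └─┬───┴─┐ ╵ ╷ │ ╷ │ └─┤
│↑│     │     │   │ │↓│↑│↳ ↓│
│ └─┐ ╷ │ ╷ ╷ ├───┘ │ │ └─╴ │
│↑ ↰│ │ │ │ │ │     │↓│↑ ← ↲│
├─┐ │ │ ╵ │ └─┘ ╶─┬─┤ └───┐ │
│ │↑│ │   │       │ │↳ → ↓│ │
│ │ └─┴───┤ ┌───┐ ╵ ├───╴ │ │
│ │↑ ← ← ↰│ │↓ ↰│   │↓ ← ↲│ │
│ └─────┐ └─┘ ╷ │ ┌─┘ ┌───┤ │
│       │↑ ← ↲│↑│ │↓ ↲│   │ │
│ ┌─╴ ┌─┴─────┤ ├─┘ ┌─┘ ┌─┘ │
│ │   │       │↑│↓ ↲│   │   │
│ └───┘ ╷ ╶───┘ ╵ ┌─┘ ╶─┘ ╶─┤
│       │      ↑ ↲│         │
└───────┴─────────┴─────────┘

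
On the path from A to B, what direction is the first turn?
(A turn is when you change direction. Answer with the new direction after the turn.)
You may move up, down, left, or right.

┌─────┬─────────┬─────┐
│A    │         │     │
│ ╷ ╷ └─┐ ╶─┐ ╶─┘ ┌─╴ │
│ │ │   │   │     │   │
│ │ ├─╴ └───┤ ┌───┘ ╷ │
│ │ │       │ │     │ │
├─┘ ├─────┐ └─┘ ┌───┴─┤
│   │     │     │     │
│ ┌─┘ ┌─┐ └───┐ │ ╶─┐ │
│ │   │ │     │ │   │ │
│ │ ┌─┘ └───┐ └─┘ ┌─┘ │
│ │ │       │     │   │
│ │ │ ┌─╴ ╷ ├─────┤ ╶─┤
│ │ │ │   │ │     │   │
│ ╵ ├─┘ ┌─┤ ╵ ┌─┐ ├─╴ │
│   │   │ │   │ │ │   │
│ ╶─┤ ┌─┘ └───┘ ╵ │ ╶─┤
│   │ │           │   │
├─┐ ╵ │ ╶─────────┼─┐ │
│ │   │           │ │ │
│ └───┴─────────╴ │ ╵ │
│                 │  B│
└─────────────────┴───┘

Directions: right, down, down, down, left, down, down, down, down, right, up, up, up, right, up, right, right, down, right, right, down, right, right, up, up, right, right, down, down, left, down, right, down, left, down, right, down, down
First turn direction: down

Solution:

┌─────┬─────────┬─────┐
│A ↓  │         │     │
│ ╷ ╷ └─┐ ╶─┐ ╶─┘ ┌─╴ │
│ │↓│   │   │     │   │
│ │ ├─╴ └───┤ ┌───┘ ╷ │
│ │↓│       │ │     │ │
├─┘ ├─────┐ └─┘ ┌───┴─┤
│↓ ↲│↱ → ↓│     │↱ → ↓│
│ ┌─┘ ┌─┐ └───┐ │ ╶─┐ │
│↓│↱ ↑│ │↳ → ↓│ │↑  │↓│
│ │ ┌─┘ └───┐ └─┘ ┌─┘ │
│↓│↑│       │↳ → ↑│↓ ↲│
│ │ │ ┌─╴ ╷ ├─────┤ ╶─┤
│↓│↑│ │   │ │     │↳ ↓│
│ ╵ ├─┘ ┌─┤ ╵ ┌─┐ ├─╴ │
│↳ ↑│   │ │   │ │ │↓ ↲│
│ ╶─┤ ┌─┘ └───┘ ╵ │ ╶─┤
│   │ │           │↳ ↓│
├─┐ ╵ │ ╶─────────┼─┐ │
│ │   │           │ │↓│
│ └───┴─────────╴ │ ╵ │
│                 │  B│
└─────────────────┴───┘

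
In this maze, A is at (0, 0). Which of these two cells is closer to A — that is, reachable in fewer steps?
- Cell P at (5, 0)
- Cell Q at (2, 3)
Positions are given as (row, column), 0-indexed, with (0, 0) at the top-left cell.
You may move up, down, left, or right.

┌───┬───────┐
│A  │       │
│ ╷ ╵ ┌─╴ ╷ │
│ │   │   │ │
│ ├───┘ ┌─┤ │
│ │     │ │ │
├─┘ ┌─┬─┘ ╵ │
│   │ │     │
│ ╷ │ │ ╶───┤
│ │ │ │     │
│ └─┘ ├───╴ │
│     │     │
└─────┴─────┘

Shortest path A → P at (5, 0): 15 steps
Shortest path A → Q at (2, 3): 9 steps

Q is closer (9 steps vs 15 steps).

Path to P:

┌───┬───────┐
│A ↓│↱ → ↓  │
│ ╷ ╵ ┌─╴ ╷ │
│ │↳ ↑│↓ ↲│ │
│ ├───┘ ┌─┤ │
│ │↓ ← ↲│ │ │
├─┘ ┌─┬─┘ ╵ │
│↓ ↲│ │     │
│ ╷ │ │ ╶───┤
│↓│ │ │     │
│ └─┘ ├───╴ │
│P    │     │
└─────┴─────┘

Path to Q:

┌───┬───────┐
│A ↓│↱ → ↓  │
│ ╷ ╵ ┌─╴ ╷ │
│ │↳ ↑│↓ ↲│ │
│ ├───┘ ┌─┤ │
│ │    Q│ │ │
├─┘ ┌─┬─┘ ╵ │
│   │ │     │
│ ╷ │ │ ╶───┤
│ │ │ │     │
│ └─┘ ├───╴ │
│     │     │
└─────┴─────┘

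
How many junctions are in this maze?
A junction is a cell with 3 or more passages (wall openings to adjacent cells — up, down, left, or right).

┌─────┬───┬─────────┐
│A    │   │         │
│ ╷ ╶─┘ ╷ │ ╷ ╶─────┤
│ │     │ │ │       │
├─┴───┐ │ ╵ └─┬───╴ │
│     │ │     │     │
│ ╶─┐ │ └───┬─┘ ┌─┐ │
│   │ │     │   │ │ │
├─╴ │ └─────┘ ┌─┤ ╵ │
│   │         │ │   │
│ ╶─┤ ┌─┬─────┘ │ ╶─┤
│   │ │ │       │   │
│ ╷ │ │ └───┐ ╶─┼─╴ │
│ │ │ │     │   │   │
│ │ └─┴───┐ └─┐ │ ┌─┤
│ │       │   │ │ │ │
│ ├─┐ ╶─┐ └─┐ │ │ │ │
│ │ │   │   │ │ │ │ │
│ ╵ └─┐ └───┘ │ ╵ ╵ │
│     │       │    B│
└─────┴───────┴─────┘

Checking each cell for number of passages:

Junctions found (3+ passages):
  (0, 1): 3 passages
  (0, 6): 3 passages
  (1, 3): 3 passages
  (2, 5): 3 passages
  (2, 9): 3 passages
  (4, 2): 3 passages
  (4, 8): 3 passages
  (5, 0): 3 passages
  (5, 6): 3 passages
  (7, 2): 3 passages
  (9, 1): 3 passages
  (9, 8): 3 passages
Total junctions: 12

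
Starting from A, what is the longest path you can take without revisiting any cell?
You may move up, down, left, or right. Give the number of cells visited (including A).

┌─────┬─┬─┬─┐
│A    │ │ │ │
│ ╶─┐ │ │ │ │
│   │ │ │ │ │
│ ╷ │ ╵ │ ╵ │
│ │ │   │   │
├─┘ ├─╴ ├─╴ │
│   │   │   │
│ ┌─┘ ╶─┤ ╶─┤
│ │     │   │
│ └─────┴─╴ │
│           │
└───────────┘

Finding longest simple path using DFS:
Start: (0, 0)
Longest path visits 21 cells
Path: A → down → right → down → down → left → down → down → right → right → right → right → right → up → left → up → right → up → left → up → up

Solution:

┌─────┬─┬─┬─┐
│A    │ │B│ │
│ ╶─┐ │ │ │ │
│↳ ↓│ │ │↑│ │
│ ╷ │ ╵ │ ╵ │
│ │↓│   │↑ ↰│
├─┘ ├─╴ ├─╴ │
│↓ ↲│   │↱ ↑│
│ ┌─┘ ╶─┤ ╶─┤
│↓│     │↑ ↰│
│ └─────┴─╴ │
│↳ → → → → ↑│
└───────────┘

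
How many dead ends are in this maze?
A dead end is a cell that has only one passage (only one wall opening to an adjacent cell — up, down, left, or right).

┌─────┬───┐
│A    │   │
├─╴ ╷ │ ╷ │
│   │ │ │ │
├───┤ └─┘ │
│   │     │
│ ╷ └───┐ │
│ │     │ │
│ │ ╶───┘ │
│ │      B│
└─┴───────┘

Checking each cell for number of passages:

Dead ends found at positions:
  (0, 0)
  (1, 0)
  (1, 3)
  (3, 3)
  (4, 0)
Total dead ends: 5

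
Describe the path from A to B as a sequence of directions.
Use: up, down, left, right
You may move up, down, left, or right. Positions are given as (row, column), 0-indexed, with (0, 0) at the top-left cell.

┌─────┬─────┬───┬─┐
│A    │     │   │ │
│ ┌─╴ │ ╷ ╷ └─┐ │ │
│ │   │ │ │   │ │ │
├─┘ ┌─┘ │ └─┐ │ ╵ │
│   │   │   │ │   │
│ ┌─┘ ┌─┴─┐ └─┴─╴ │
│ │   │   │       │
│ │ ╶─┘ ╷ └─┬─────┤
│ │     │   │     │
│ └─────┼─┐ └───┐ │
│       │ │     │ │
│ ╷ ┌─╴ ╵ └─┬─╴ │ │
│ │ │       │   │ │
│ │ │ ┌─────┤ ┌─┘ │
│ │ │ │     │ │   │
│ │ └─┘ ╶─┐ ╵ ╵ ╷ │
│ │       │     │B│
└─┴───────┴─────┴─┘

Finding the path and converting it to directions:
Path through cells: (0,0) → (0,1) → (0,2) → (1,2) → (1,1) → (2,1) → (2,0) → (3,0) → (4,0) → (5,0) → (5,1) → (6,1) → (7,1) → (8,1) → (8,2) → (8,3) → (7,3) → (7,4) → (7,5) → (8,5) → (8,6) → (8,7) → (7,7) → (7,8) → (8,8)
Directions: right, right, down, left, down, left, down, down, down, right, down, down, down, right, right, up, right, right, down, right, right, up, right, down

Solution:

┌─────┬─────┬───┬─┐
│A → ↓│     │   │ │
│ ┌─╴ │ ╷ ╷ └─┐ │ │
│ │↓ ↲│ │ │   │ │ │
├─┘ ┌─┘ │ └─┐ │ ╵ │
│↓ ↲│   │   │ │   │
│ ┌─┘ ┌─┴─┐ └─┴─╴ │
│↓│   │   │       │
│ │ ╶─┘ ╷ └─┬─────┤
│↓│     │   │     │
│ └─────┼─┐ └───┐ │
│↳ ↓    │ │     │ │
│ ╷ ┌─╴ ╵ └─┬─╴ │ │
│ │↓│       │   │ │
│ │ │ ┌─────┤ ┌─┘ │
│ │↓│ │↱ → ↓│ │↱ ↓│
│ │ └─┘ ╶─┐ ╵ ╵ ╷ │
│ │↳ → ↑  │↳ → ↑│B│
└─┴───────┴─────┴─┘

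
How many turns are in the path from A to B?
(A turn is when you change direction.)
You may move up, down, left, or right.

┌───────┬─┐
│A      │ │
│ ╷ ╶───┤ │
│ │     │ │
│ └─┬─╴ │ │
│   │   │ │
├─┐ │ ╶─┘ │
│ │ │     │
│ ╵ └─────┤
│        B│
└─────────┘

Directions: down, down, right, down, down, right, right, right
Number of turns: 3

Solution:

┌───────┬─┐
│A      │ │
│ ╷ ╶───┤ │
│↓│     │ │
│ └─┬─╴ │ │
│↳ ↓│   │ │
├─┐ │ ╶─┘ │
│ │↓│     │
│ ╵ └─────┤
│  ↳ → → B│
└─────────┘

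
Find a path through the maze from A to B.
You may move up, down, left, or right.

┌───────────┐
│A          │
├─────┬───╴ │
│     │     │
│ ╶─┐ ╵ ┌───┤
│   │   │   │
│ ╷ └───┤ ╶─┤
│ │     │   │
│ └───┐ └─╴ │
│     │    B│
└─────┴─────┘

Finding the shortest path through the maze:
Path length: 21 steps
Directions: right → right → right → right → right → down → left → left → down → left → up → left → left → down → right → down → right → right → down → right → right

Solution:

┌───────────┐
│A → → → → ↓│
├─────┬───╴ │
│↓ ← ↰│↓ ← ↲│
│ ╶─┐ ╵ ┌───┤
│↳ ↓│↑ ↲│   │
│ ╷ └───┤ ╶─┤
│ │↳ → ↓│   │
│ └───┐ └─╴ │
│     │↳ → B│
└─────┴─────┘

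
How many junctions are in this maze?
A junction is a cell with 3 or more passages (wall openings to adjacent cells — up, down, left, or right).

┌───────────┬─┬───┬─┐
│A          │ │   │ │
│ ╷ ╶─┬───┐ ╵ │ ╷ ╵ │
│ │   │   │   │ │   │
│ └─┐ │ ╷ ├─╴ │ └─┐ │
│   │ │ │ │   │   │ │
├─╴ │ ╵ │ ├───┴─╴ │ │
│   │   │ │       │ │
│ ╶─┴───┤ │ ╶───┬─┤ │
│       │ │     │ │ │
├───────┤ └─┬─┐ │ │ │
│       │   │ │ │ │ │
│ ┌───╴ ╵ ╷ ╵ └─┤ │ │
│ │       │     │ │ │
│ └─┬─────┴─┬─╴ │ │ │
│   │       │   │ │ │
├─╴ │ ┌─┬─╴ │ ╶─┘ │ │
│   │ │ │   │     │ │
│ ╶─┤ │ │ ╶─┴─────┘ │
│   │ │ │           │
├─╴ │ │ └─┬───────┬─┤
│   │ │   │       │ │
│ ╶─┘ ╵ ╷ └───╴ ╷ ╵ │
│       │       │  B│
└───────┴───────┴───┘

Checking each cell for number of passages:

Junctions found (3+ passages):
  (0, 1): 3 passages
  (1, 6): 3 passages
  (1, 9): 3 passages
  (5, 4): 3 passages
  (6, 3): 3 passages
  (6, 6): 3 passages
  (10, 3): 3 passages
  (10, 7): 3 passages
  (11, 2): 3 passages
Total junctions: 9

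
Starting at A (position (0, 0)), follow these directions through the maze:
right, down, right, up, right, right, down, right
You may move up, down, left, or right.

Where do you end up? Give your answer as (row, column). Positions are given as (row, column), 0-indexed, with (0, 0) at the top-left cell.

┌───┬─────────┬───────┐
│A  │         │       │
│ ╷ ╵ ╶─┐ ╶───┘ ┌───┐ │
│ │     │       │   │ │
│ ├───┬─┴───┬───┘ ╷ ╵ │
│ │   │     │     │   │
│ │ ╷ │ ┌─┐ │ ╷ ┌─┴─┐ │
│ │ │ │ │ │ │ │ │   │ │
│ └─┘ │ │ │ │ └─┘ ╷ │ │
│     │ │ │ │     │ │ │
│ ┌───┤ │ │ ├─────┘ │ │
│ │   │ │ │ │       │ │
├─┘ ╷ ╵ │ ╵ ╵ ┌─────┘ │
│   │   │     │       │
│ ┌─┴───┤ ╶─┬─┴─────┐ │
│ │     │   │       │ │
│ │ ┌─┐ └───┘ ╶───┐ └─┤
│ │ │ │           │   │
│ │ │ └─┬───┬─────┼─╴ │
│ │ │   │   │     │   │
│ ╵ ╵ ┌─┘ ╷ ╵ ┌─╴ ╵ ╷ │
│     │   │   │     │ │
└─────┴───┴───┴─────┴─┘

Following directions step by step:
Start: (0, 0)
  right: (0, 0) → (0, 1)
  down: (0, 1) → (1, 1)
  right: (1, 1) → (1, 2)
  up: (1, 2) → (0, 2)
  right: (0, 2) → (0, 3)
  right: (0, 3) → (0, 4)
  down: (0, 4) → (1, 4)
  right: (1, 4) → (1, 5)
Final position: (1, 5)

Path taken:

┌───┬─────────┬───────┐
│A ↓│↱ → ↓    │       │
│ ╷ ╵ ╶─┐ ╶───┘ ┌───┐ │
│ │↳ ↑  │↳ B    │   │ │
│ ├───┬─┴───┬───┘ ╷ ╵ │
│ │   │     │     │   │
│ │ ╷ │ ┌─┐ │ ╷ ┌─┴─┐ │
│ │ │ │ │ │ │ │ │   │ │
│ └─┘ │ │ │ │ └─┘ ╷ │ │
│     │ │ │ │     │ │ │
│ ┌───┤ │ │ ├─────┘ │ │
│ │   │ │ │ │       │ │
├─┘ ╷ ╵ │ ╵ ╵ ┌─────┘ │
│   │   │     │       │
│ ┌─┴───┤ ╶─┬─┴─────┐ │
│ │     │   │       │ │
│ │ ┌─┐ └───┘ ╶───┐ └─┤
│ │ │ │           │   │
│ │ │ └─┬───┬─────┼─╴ │
│ │ │   │   │     │   │
│ ╵ ╵ ┌─┘ ╷ ╵ ┌─╴ ╵ ╷ │
│     │   │   │     │ │
└─────┴───┴───┴─────┴─┘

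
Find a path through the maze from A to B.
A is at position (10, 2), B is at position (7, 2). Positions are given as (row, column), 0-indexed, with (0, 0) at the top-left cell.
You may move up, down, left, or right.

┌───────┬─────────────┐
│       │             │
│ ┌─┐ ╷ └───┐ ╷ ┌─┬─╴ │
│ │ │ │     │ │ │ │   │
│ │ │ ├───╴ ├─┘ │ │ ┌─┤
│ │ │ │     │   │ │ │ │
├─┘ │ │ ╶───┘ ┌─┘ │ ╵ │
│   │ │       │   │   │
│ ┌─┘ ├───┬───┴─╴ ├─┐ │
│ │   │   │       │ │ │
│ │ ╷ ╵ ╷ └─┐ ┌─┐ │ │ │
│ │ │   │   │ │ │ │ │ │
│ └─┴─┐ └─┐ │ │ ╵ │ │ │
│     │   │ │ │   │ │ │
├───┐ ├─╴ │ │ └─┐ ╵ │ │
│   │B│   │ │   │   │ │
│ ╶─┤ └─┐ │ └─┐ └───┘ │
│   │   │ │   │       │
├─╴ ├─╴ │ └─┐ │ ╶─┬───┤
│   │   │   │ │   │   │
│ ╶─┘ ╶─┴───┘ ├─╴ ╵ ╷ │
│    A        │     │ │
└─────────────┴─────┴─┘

Finding the shortest path from (10, 2) to (7, 2):
Path length: 5 steps
Directions: up → right → up → left → up

Solution:

┌───────┬─────────────┐
│       │             │
│ ┌─┐ ╷ └───┐ ╷ ┌─┬─╴ │
│ │ │ │     │ │ │ │   │
│ │ │ ├───╴ ├─┘ │ │ ┌─┤
│ │ │ │     │   │ │ │ │
├─┘ │ │ ╶───┘ ┌─┘ │ ╵ │
│   │ │       │   │   │
│ ┌─┘ ├───┬───┴─╴ ├─┐ │
│ │   │   │       │ │ │
│ │ ╷ ╵ ╷ └─┐ ┌─┐ │ │ │
│ │ │   │   │ │ │ │ │ │
│ └─┴─┐ └─┐ │ │ ╵ │ │ │
│     │   │ │ │   │ │ │
├───┐ ├─╴ │ │ └─┐ ╵ │ │
│   │B│   │ │   │   │ │
│ ╶─┤ └─┐ │ └─┐ └───┘ │
│   │↑ ↰│ │   │       │
├─╴ ├─╴ │ └─┐ │ ╶─┬───┤
│   │↱ ↑│   │ │   │   │
│ ╶─┘ ╶─┴───┘ ├─╴ ╵ ╷ │
│    A        │     │ │
└─────────────┴─────┴─┘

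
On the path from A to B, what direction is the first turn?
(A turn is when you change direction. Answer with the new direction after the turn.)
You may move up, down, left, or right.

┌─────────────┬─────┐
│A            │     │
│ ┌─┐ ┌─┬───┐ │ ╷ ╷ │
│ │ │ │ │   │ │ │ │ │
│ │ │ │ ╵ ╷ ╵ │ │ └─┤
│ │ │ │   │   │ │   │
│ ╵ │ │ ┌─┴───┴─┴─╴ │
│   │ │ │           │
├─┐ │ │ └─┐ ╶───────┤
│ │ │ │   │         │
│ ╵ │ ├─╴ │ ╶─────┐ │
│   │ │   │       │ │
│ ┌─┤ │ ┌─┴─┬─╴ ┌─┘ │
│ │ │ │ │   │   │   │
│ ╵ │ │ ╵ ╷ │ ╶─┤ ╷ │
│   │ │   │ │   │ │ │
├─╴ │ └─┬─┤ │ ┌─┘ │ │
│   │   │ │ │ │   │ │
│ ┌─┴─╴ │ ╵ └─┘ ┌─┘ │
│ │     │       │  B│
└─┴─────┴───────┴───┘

Directions: right, right, right, right, right, right, down, down, left, up, left, down, left, down, down, right, down, left, down, down, right, up, right, down, down, down, right, right, up, right, up, up, right, down, down, down
First turn direction: down

Solution:

┌─────────────┬─────┐
│A → → → → → ↓│     │
│ ┌─┐ ┌─┬───┐ │ ╷ ╷ │
│ │ │ │ │↓ ↰│↓│ │ │ │
│ │ │ │ ╵ ╷ ╵ │ │ └─┤
│ │ │ │↓ ↲│↑ ↲│ │   │
│ ╵ │ │ ┌─┴───┴─┴─╴ │
│   │ │↓│           │
├─┐ │ │ └─┐ ╶───────┤
│ │ │ │↳ ↓│         │
│ ╵ │ ├─╴ │ ╶─────┐ │
│   │ │↓ ↲│       │ │
│ ┌─┤ │ ┌─┴─┬─╴ ┌─┘ │
│ │ │ │↓│↱ ↓│   │↱ ↓│
│ ╵ │ │ ╵ ╷ │ ╶─┤ ╷ │
│   │ │↳ ↑│↓│   │↑│↓│
├─╴ │ └─┬─┤ │ ┌─┘ │ │
│   │   │ │↓│ │↱ ↑│↓│
│ ┌─┴─╴ │ ╵ └─┘ ┌─┘ │
│ │     │  ↳ → ↑│  B│
└─┴─────┴───────┴───┘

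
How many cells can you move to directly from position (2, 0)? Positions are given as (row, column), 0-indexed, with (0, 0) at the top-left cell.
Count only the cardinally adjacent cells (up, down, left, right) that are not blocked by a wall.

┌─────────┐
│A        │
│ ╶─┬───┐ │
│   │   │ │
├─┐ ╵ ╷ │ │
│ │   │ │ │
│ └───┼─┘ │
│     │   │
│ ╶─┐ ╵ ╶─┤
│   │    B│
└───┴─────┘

Checking passable neighbors of (2, 0):
Neighbors: (3, 0)
Count: 1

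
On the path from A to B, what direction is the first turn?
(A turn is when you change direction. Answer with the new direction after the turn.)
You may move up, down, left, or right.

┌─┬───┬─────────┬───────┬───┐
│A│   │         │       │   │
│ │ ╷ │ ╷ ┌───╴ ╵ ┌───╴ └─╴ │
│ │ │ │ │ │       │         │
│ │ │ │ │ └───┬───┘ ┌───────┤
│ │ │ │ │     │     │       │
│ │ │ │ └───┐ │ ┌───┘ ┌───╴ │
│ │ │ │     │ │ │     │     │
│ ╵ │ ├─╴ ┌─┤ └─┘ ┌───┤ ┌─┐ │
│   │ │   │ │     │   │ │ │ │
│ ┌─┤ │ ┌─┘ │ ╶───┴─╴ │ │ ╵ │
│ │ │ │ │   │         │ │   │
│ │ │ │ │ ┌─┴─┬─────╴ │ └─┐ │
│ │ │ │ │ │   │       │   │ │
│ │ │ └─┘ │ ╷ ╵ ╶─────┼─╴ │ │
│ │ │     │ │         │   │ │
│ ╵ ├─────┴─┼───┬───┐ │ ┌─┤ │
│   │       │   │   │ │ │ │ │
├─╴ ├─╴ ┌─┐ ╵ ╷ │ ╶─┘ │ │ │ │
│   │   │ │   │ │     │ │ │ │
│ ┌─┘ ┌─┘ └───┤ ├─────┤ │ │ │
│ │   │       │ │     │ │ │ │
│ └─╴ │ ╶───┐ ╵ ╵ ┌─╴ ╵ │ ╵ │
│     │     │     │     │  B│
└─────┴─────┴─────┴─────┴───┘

Directions: down, down, down, down, down, down, down, down, right, down, left, down, down, right, right, up, up, right, up, right, right, down, right, up, right, down, down, down, right, up, right, right, down, right, up, up, up, up, right, up, left, up, up, up, right, right, down, down, down, down, down, down, down, down
First turn direction: right

Solution:

┌─┬───┬─────────┬───────┬───┐
│A│   │         │       │   │
│ │ ╷ │ ╷ ┌───╴ ╵ ┌───╴ └─╴ │
│↓│ │ │ │ │       │         │
│ │ │ │ │ └───┬───┘ ┌───────┤
│↓│ │ │ │     │     │       │
│ │ │ │ └───┐ │ ┌───┘ ┌───╴ │
│↓│ │ │     │ │ │     │↱ → ↓│
│ ╵ │ ├─╴ ┌─┤ └─┘ ┌───┤ ┌─┐ │
│↓  │ │   │ │     │   │↑│ │↓│
│ ┌─┤ │ ┌─┘ │ ╶───┴─╴ │ │ ╵ │
│↓│ │ │ │   │         │↑│  ↓│
│ │ │ │ │ ┌─┴─┬─────╴ │ └─┐ │
│↓│ │ │ │ │   │       │↑ ↰│↓│
│ │ │ └─┘ │ ╷ ╵ ╶─────┼─╴ │ │
│↓│ │     │ │         │↱ ↑│↓│
│ ╵ ├─────┴─┼───┬───┐ │ ┌─┤ │
│↳ ↓│  ↱ → ↓│↱ ↓│   │ │↑│ │↓│
├─╴ ├─╴ ┌─┐ ╵ ╷ │ ╶─┘ │ │ │ │
│↓ ↲│↱ ↑│ │↳ ↑│↓│     │↑│ │↓│
│ ┌─┘ ┌─┘ └───┤ ├─────┤ │ │ │
│↓│  ↑│       │↓│↱ → ↓│↑│ │↓│
│ └─╴ │ ╶───┐ ╵ ╵ ┌─╴ ╵ │ ╵ │
│↳ → ↑│     │  ↳ ↑│  ↳ ↑│  B│
└─────┴─────┴─────┴─────┴───┘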